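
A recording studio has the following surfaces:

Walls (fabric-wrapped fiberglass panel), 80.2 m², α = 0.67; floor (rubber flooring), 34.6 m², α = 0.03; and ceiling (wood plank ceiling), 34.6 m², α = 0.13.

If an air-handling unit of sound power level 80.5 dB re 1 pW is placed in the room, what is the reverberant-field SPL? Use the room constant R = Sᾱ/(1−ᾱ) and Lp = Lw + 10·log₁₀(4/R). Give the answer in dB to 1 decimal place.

66.6 dB

Σ(Sᵢαᵢ) = 80.2·0.67 + 34.6·0.03 + 34.6·0.13 = 59.270; total area S = 149.4 m².
ᾱ = 0.3967, so room constant R = A/(1−ᾱ) = 98.243 m².
Lp = 80.5 + 10·log₁₀(4/98.243) = 80.5 + (-13.90) = 66.6 dB.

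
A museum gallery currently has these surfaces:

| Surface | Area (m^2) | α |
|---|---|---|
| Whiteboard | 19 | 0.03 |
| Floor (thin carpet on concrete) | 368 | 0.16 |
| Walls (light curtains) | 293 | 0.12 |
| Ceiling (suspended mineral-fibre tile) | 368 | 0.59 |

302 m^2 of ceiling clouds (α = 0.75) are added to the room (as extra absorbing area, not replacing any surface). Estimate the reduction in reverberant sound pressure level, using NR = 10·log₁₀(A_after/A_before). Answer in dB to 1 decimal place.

Equivalent absorption area: A_before = 19·0.03 + 368·0.16 + 293·0.12 + 368·0.59 = 311.730 m^2.
Added absorption = 302 × 0.75 = 226.500 sabins.
New total A_after = 538.230 sabins.
Reduction = 10 log₁₀(A_after/A_before) = 10 log₁₀(1.7266) = 2.4 dB.

2.4 dB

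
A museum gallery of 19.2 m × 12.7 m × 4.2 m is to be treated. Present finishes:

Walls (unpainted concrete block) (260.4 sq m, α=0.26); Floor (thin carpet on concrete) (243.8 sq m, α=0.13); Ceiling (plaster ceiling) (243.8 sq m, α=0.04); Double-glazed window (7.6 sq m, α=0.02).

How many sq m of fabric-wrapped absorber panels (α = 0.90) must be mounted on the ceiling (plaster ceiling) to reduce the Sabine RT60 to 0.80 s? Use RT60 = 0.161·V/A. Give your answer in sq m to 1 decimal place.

Summing Sᵢαᵢ: 67.704 + 31.694 + 9.752 + 0.152 → A₁ = 109.302 sabins.
V = 1024.128 m³. Target absorption A₂ = 0.161 × 1024.128 / 0.80 = 206.106 sabins.
Absorption to add: 206.106 − 109.302 = 96.804 sabins.
Each sq m of panel replacing the ceiling (plaster ceiling) adds (0.90 − 0.04) = 0.86 sabins.
Panel area = 96.804 / 0.86 = 112.6 sq m.

112.6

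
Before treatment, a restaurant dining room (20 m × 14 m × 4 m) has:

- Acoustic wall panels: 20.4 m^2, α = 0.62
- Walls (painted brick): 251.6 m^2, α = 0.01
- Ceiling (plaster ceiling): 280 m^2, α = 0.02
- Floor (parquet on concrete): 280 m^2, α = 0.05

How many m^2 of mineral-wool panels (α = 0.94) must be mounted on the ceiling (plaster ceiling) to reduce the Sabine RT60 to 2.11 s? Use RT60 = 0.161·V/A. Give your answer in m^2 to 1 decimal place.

A₁ = Σ Sᵢαᵢ = 20.4*0.62 + 251.6*0.01 + 280*0.02 + 280*0.05 = 34.764 sabins.
V = 1120 m³. Target absorption A₂ = 0.161 × 1120 / 2.11 = 85.460 sabins.
ΔA needed = 85.460 − 34.764 = 50.696 sabins.
Net gain per m^2: Δα = 0.94 − 0.02 = 0.92.
Panel area = 50.696 / 0.92 = 55.1 m^2.

55.1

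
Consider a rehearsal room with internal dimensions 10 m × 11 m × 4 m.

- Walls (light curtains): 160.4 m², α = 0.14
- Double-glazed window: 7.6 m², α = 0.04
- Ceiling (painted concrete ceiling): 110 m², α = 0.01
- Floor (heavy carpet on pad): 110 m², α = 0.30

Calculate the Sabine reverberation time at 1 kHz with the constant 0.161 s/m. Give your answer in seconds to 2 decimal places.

Summing Sᵢαᵢ: 22.456 + 0.304 + 1.100 + 33.000 → A = 56.860 sabins.
V = 10·11·4 = 440 m³.
RT60 = 0.161 · V / A = 0.161 × 440 / 56.860 = 1.25 s.

1.25 s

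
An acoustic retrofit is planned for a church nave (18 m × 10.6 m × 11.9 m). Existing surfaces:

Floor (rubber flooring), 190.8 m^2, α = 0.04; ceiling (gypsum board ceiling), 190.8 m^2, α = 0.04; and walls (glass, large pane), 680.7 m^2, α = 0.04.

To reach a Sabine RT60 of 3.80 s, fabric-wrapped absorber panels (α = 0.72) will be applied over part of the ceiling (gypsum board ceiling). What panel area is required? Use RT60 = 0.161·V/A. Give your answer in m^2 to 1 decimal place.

79.0

Equivalent absorption area: A₁ = 190.8×0.04 + 190.8×0.04 + 680.7×0.04 = 42.492 m^2.
V = 2270.52 m³. Target absorption A₂ = 0.161 × 2270.52 / 3.80 = 96.198 sabins.
Absorption to add: 96.198 − 42.492 = 53.706 sabins.
Net gain per m^2: Δα = 0.72 − 0.04 = 0.68.
Panel area = 53.706 / 0.68 = 79.0 m^2.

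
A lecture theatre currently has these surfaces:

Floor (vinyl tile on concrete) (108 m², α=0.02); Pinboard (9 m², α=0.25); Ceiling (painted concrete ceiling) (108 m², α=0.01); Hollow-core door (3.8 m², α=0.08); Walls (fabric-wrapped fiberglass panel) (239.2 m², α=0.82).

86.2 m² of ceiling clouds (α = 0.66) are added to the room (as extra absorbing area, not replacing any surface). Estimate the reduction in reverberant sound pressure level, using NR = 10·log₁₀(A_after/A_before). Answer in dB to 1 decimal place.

A_before = Σ Sᵢαᵢ = 108×0.02 + 9×0.25 + 108×0.01 + 3.8×0.08 + 239.2×0.82 = 201.938 sabins.
Treatment contributes 86.2·0.66 = 56.892 sabins.
New total A_after = 258.830 sabins.
NR = 10·log₁₀(258.830/201.938) = 1.1 dB.

1.1 dB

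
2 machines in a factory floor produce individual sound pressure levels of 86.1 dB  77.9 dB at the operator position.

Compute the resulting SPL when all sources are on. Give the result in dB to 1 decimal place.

86.7 dB

Σ 10^(Lᵢ/10) = 4.69e+08.
L_total = 10·log₁₀(4.69e+08) = 86.7 dB.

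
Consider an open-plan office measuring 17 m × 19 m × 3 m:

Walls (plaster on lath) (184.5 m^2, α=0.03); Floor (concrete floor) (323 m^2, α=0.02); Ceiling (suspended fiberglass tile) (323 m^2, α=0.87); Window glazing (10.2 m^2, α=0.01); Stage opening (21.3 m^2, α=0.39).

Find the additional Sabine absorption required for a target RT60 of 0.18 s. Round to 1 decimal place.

565.3 sabins

Equivalent absorption area: A₁ = 184.5*0.03 + 323*0.02 + 323*0.87 + 10.2*0.01 + 21.3*0.39 = 301.414 m^2.
V = 969 m³. Required absorption A₂ = 0.161 × 969 / 0.18 = 866.717 sabins.
ΔA = A₂ − A₁ = 866.717 − 301.414 = 565.3 sabins.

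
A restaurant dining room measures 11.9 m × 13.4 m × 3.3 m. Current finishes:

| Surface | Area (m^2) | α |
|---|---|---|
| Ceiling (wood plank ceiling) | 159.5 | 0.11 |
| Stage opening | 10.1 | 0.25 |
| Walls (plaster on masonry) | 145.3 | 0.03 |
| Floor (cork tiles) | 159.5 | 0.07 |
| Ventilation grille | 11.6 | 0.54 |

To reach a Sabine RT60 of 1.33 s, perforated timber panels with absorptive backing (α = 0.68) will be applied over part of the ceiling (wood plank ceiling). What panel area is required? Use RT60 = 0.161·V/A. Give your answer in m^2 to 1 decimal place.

38.3

Equivalent absorption area: A₁ = 159.5×0.11 + 10.1×0.25 + 145.3×0.03 + 159.5×0.07 + 11.6×0.54 = 41.858 m^2.
Required A₂ = 0.161·526.218/1.33 = 63.700 sabins.
ΔA needed = 63.700 − 41.858 = 21.842 sabins.
Net gain per m^2: Δα = 0.68 − 0.11 = 0.57.
Area = ΔA/Δα = 21.842/0.57 = 38.3 m^2.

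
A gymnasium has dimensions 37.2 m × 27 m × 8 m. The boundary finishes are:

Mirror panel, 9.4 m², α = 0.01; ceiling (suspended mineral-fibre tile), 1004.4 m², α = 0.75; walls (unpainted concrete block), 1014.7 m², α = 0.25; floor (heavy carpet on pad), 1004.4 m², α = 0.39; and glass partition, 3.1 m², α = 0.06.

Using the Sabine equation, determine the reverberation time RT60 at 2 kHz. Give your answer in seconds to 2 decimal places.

A = Σ Sᵢαᵢ = 9.4·0.01 + 1004.4·0.75 + 1014.7·0.25 + 1004.4·0.39 + 3.1·0.06 = 1398.971 sabins.
Volume V = 37.2 × 27 × 8 = 8035.2 m³.
T = 0.161 V/A = 0.161·8035.2/1398.971 = 0.92 s.

0.92 s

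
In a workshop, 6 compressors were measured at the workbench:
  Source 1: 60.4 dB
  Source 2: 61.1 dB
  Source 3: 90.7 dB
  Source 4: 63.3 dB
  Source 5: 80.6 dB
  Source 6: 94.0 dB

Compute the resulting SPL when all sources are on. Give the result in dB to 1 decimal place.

Σ 10^(Lᵢ/10) = 3.806e+09.
L_total = 10·log₁₀(3.806e+09) = 95.8 dB.

95.8 dB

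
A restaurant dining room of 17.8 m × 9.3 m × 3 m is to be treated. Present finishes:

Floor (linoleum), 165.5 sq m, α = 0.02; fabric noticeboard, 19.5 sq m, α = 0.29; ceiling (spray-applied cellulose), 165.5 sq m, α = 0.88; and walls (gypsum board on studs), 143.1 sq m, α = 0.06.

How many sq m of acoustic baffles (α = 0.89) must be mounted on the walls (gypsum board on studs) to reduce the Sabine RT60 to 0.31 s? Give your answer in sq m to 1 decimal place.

114.1

Summing Sᵢαᵢ: 3.310 + 5.655 + 145.640 + 8.586 → A₁ = 163.191 sabins.
V = 496.62 m³. Target absorption A₂ = 0.161 × 496.62 / 0.31 = 257.922 sabins.
ΔA needed = 257.922 − 163.191 = 94.731 sabins.
Net gain per sq m: Δα = 0.89 − 0.06 = 0.83.
Panel area = 94.731 / 0.83 = 114.1 sq m.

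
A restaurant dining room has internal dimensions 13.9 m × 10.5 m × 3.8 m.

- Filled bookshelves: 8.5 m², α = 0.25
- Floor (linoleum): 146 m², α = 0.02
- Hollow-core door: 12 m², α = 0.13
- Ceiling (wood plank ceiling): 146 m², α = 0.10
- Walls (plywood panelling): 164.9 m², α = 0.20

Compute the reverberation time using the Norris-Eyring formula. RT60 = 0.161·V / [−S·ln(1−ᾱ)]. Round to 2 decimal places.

S = Σ Sᵢ = 477.4 m².
Absorption A = 8.5×0.25 + 146×0.02 + 12×0.13 + 146×0.10 + 164.9×0.20 = 54.185 sabins.
Mean coefficient ᾱ = A/S = 0.1135.
Eyring denominator: −S ln(1−ᾱ) = 57.514.
V = 13.9 × 10.5 × 3.8 = 554.61 m³.
T = 0.161·V/[−S·ln(1−ᾱ)] = 0.161·554.61/57.514 = 1.55 s.

1.55 s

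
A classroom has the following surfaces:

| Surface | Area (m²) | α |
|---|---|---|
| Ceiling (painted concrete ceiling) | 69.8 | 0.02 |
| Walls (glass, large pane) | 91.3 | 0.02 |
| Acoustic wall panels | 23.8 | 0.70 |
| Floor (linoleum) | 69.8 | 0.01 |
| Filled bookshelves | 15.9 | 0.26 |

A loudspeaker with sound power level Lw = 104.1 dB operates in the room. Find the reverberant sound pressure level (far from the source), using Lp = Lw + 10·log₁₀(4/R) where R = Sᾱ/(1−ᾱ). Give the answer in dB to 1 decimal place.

95.8 dB

A = 24.714 sabins; S = 270.6 m².
ᾱ = 0.0913, so room constant R = A/(1−ᾱ) = 27.197 m².
Lp = Lw + 10 log₁₀(4/R) = 104.1 -8.32 = 95.8 dB.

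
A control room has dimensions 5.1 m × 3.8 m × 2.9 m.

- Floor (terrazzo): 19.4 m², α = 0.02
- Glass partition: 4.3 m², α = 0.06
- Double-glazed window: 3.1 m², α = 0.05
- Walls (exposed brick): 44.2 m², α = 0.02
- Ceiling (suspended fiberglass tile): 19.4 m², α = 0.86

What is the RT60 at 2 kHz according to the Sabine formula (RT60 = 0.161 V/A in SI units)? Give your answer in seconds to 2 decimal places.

Total absorption A = 19.4·0.02 + 4.3·0.06 + 3.1·0.05 + 44.2·0.02 + 19.4·0.86
  = 0.388 + 0.258 + 0.155 + 0.884 + 16.684 = 18.369 m² sabins.
Room volume: 56.202 m³.
T = 0.161 V/A = 0.161·56.202/18.369 = 0.49 s.

0.49 seconds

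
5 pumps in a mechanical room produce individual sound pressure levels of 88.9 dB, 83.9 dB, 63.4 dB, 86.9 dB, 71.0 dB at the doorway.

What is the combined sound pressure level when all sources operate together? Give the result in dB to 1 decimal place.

91.8 dB

Converting to relative power and adding: 10^(88.9/10) + 10^(83.9/10) + 10^(63.4/10) + 10^(86.9/10) + 10^(71.0/10) = 1.526e+09.
Combined level = 10 log₁₀(1.526e+09) = 91.8 dB.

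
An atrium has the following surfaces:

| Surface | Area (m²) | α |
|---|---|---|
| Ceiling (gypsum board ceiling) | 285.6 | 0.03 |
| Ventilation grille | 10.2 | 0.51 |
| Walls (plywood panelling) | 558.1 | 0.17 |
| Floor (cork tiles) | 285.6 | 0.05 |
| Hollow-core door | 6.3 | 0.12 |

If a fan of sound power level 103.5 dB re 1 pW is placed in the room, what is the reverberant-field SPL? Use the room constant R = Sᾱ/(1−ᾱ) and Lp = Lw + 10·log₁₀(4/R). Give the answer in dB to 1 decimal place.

88.1 dB

Σ(Sᵢαᵢ) = 285.6·0.03 + 10.2·0.51 + 558.1·0.17 + 285.6·0.05 + 6.3·0.12 = 123.683; total area S = 1145.8 m².
ᾱ = 0.1079, so room constant R = A/(1−ᾱ) = 138.643 m².
Lp = 103.5 + 10·log₁₀(4/138.643) = 103.5 + (-15.40) = 88.1 dB.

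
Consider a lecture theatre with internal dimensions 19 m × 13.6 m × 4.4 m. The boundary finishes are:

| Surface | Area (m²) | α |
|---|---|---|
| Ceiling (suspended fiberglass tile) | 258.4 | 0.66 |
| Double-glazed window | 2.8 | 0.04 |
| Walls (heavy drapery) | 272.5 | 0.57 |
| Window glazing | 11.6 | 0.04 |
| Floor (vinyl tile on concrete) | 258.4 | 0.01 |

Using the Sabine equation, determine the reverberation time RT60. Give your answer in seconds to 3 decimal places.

0.556 seconds

Summing Sᵢαᵢ: 170.544 + 0.112 + 155.325 + 0.464 + 2.584 → A = 329.029 sabins.
V = 19·13.6·4.4 = 1136.96 m³.
T = 0.161 V/A = 0.161·1136.96/329.029 = 0.556 s.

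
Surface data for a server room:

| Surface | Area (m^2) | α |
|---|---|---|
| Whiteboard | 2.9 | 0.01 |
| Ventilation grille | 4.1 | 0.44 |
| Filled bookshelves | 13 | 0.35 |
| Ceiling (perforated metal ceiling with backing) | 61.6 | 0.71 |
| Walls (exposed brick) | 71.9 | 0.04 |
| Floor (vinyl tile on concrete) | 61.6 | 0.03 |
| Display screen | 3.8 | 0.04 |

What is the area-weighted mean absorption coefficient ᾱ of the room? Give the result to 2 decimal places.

S = Σ Sᵢ = 2.9 + 4.1 + 13 + 61.6 + 71.9 + 61.6 + 3.8 = 218.9 m^2.
Weighted sum Σ Sα = 54.995.
ᾱ = 54.995 / 218.9 = 0.25.

0.25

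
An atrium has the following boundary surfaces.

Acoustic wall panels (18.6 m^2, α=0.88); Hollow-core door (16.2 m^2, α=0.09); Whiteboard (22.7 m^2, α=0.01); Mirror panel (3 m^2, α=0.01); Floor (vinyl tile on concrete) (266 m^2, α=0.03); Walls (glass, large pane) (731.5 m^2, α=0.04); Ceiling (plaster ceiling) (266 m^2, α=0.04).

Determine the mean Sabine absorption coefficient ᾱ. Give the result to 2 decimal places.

Total surface area S = 1324.0 m^2.
A = 18.6×0.88 + 16.2×0.09 + 22.7×0.01 + 3×0.01 + 266×0.03 + 731.5×0.04 + 266×0.04 = 65.963 sabins.
ᾱ = A/S = 0.05.

0.05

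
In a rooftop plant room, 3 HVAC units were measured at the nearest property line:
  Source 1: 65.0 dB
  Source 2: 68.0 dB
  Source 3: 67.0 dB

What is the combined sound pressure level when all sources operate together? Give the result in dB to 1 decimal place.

71.6 dB

Converting to relative power and adding: 10^(65.0/10) + 10^(68.0/10) + 10^(67.0/10) = 1.448e+07.
L_total = 10·log₁₀(1.448e+07) = 71.6 dB.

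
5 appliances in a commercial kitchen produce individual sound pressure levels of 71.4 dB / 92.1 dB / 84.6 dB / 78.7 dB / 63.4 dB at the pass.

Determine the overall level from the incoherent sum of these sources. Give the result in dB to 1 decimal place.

Σ 10^(Lᵢ/10) = 2e+09.
L_total = 10·log₁₀(2e+09) = 93.0 dB.

93.0 dB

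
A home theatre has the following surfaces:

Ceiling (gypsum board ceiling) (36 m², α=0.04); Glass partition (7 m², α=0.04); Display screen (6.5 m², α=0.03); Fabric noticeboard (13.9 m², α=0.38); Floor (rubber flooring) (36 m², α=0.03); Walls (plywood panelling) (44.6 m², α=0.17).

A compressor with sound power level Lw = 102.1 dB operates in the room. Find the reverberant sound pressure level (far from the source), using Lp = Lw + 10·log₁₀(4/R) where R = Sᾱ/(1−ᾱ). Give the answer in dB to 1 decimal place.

95.6 dB

A = 15.859 sabins; S = 144.0 m².
ᾱ = 0.1101, so room constant R = A/(1−ᾱ) = 17.821 m².
Lp = 102.1 + 10·log₁₀(4/17.821) = 102.1 + (-6.49) = 95.6 dB.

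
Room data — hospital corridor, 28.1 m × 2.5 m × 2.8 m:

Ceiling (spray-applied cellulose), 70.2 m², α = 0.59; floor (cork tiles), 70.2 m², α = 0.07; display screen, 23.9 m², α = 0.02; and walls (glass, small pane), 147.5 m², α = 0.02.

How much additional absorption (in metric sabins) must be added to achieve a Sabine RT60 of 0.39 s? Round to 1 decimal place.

31.4 sabins

A₁ = Σ Sᵢαᵢ = 70.2*0.59 + 70.2*0.07 + 23.9*0.02 + 147.5*0.02 = 49.760 sabins.
V = 196.7 m³. Required absorption A₂ = 0.161 × 196.7 / 0.39 = 81.202 sabins.
Additional absorption ΔA = 81.202 − 49.760 = 31.4 sabins.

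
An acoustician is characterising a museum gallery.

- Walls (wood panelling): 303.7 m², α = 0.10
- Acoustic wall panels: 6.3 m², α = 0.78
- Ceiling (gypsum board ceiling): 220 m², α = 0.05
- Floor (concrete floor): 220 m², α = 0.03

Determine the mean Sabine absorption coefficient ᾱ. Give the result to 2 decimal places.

0.07

Total surface area S = 750.0 m².
A = 303.7*0.10 + 6.3*0.78 + 220*0.05 + 220*0.03 = 52.884 sabins.
ᾱ = 52.884 / 750.0 = 0.07.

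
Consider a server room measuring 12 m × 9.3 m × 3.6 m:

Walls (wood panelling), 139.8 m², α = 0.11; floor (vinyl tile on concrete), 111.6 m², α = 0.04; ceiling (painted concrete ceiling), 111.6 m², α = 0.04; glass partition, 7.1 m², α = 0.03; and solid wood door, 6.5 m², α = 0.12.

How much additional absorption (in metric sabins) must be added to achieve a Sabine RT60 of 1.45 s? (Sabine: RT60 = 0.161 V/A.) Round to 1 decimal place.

Equivalent absorption area: A₁ = 139.8·0.11 + 111.6·0.04 + 111.6·0.04 + 7.1·0.03 + 6.5·0.12 = 25.299 m².
For T = 1.45 s, need A₂ = 0.161·V/T = 0.161·401.76/1.45 = 44.609 sabins.
Additional absorption ΔA = 44.609 − 25.299 = 19.3 sabins.

19.3 sabins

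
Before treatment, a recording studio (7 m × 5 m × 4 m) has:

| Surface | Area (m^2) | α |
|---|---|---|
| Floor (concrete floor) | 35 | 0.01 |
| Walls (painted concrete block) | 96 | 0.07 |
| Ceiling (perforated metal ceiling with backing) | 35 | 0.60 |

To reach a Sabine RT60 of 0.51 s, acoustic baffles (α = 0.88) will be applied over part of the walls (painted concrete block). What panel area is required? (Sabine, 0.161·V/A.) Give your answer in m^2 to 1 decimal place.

A₁ = Σ Sᵢαᵢ = 35×0.01 + 96×0.07 + 35×0.60 = 28.070 sabins.
V = 140 m³. Target absorption A₂ = 0.161 × 140 / 0.51 = 44.196 sabins.
Absorption to add: 44.196 − 28.070 = 16.126 sabins.
Each m^2 of panel replacing the walls (painted concrete block) adds (0.88 − 0.07) = 0.81 sabins.
Panel area = 16.126 / 0.81 = 19.9 m^2.

19.9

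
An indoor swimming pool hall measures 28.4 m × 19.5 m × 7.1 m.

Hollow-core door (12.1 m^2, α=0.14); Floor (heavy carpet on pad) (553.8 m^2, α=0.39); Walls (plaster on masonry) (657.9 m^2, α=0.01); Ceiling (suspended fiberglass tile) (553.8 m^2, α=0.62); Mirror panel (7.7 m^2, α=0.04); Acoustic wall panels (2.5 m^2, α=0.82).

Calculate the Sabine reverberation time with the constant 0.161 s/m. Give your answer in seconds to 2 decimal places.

Summing Sᵢαᵢ: 1.694 + 215.982 + 6.579 + 343.356 + 0.308 + 2.050 → A = 569.969 sabins.
V = 28.4·19.5·7.1 = 3931.98 m³.
Sabine: RT60 = 0.161 × 3931.98 / 569.969 = 1.11 s.

1.11 s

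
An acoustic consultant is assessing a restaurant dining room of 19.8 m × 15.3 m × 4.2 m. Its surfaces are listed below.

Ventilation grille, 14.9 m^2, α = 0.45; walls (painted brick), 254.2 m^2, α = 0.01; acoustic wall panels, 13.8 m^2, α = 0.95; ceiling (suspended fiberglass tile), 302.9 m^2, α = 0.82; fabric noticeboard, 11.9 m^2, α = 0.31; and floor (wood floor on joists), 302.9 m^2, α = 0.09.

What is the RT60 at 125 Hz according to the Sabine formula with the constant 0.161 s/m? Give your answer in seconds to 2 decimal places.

Summing Sᵢαᵢ: 6.705 + 2.542 + 13.110 + 248.378 + 3.689 + 27.261 → A = 301.685 sabins.
Room volume: 1272.348 m³.
T = 0.161 V/A = 0.161·1272.348/301.685 = 0.68 s.

0.68 sec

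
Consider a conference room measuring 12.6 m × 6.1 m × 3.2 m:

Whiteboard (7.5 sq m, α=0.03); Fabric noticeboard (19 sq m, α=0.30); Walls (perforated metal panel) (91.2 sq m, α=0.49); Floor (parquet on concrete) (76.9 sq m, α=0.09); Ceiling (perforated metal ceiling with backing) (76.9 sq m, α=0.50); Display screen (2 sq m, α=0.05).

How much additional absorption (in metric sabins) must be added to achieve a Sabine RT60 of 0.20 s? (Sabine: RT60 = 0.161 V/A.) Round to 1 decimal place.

101.9 sabins

Summing Sᵢαᵢ: 0.225 + 5.700 + 44.688 + 6.921 + 38.450 + 0.100 → A₁ = 96.084 sabins.
V = 245.952 m³. Required absorption A₂ = 0.161 × 245.952 / 0.20 = 197.991 sabins.
ΔA = A₂ − A₁ = 197.991 − 96.084 = 101.9 sabins.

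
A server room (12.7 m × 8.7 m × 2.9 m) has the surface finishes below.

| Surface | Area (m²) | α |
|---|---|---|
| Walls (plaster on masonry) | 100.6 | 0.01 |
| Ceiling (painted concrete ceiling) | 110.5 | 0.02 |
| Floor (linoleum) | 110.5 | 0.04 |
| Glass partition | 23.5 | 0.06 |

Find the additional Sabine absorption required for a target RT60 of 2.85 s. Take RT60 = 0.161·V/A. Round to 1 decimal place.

9.1 sabins

Total absorption A₁ = 100.6×0.01 + 110.5×0.02 + 110.5×0.04 + 23.5×0.06
  = 1.006 + 2.210 + 4.420 + 1.410 = 9.046 m² sabins.
For T = 2.85 s, need A₂ = 0.161·V/T = 0.161·320.421/2.85 = 18.101 sabins.
ΔA = A₂ − A₁ = 18.101 − 9.046 = 9.1 sabins.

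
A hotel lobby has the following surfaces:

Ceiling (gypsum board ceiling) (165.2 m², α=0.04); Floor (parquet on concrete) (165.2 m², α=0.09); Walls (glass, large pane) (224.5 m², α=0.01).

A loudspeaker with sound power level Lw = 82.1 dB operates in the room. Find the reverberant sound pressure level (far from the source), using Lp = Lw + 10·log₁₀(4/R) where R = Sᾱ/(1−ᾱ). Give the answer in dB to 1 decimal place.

Σ(Sᵢαᵢ) = 165.2·0.04 + 165.2·0.09 + 224.5·0.01 = 23.721; total area S = 554.9 m².
ᾱ = 0.0427, so room constant R = A/(1−ᾱ) = 24.779 m².
Lp = Lw + 10 log₁₀(4/R) = 82.1 -7.92 = 74.2 dB.

74.2 dB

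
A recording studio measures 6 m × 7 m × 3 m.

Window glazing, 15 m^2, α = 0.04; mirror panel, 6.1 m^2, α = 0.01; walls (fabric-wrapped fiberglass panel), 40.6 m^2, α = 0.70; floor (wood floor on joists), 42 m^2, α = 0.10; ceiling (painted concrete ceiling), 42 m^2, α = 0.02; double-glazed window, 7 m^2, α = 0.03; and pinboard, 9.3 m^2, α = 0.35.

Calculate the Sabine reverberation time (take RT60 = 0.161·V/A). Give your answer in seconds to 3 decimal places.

0.540 s

Total absorption A = 15×0.04 + 6.1×0.01 + 40.6×0.70 + 42×0.10 + 42×0.02 + 7×0.03 + 9.3×0.35
  = 0.600 + 0.061 + 28.420 + 4.200 + 0.840 + 0.210 + 3.255 = 37.586 m^2 sabins.
Room volume: 126 m³.
RT60 = 0.161 · V / A = 0.161 × 126 / 37.586 = 0.540 s.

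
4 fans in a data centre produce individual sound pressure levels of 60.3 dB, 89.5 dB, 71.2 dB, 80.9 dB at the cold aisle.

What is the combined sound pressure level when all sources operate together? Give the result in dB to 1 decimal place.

Converting to relative power and adding: 10^(60.3/10) + 10^(89.5/10) + 10^(71.2/10) + 10^(80.9/10) = 1.029e+09.
Back to dB: 10·log₁₀ Σ = 90.1 dB.

90.1 dB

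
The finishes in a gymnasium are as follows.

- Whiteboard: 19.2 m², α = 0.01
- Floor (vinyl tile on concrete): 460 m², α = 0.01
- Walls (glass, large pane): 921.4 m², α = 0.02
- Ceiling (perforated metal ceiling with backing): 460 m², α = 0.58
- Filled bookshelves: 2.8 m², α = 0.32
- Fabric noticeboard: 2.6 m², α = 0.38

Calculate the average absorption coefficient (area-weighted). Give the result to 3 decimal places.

0.156

Total surface area S = 1866.0 m².
Σ(Sᵢαᵢ) = 19.2·0.01 + 460·0.01 + 921.4·0.02 + 460·0.58 + 2.8·0.32 + 2.6·0.38 = 291.904.
ᾱ = 291.904 / 1866.0 = 0.156.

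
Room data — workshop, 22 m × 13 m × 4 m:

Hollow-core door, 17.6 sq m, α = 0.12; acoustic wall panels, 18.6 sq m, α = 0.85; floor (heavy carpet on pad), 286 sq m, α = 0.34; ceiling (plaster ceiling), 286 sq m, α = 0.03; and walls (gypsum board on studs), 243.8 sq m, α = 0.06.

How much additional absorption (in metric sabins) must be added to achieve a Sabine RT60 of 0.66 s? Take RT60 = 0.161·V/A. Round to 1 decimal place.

140.7 sabins

Equivalent absorption area: A₁ = 17.6*0.12 + 18.6*0.85 + 286*0.34 + 286*0.03 + 243.8*0.06 = 138.370 sq m.
For T = 0.66 s, need A₂ = 0.161·V/T = 0.161·1144/0.66 = 279.067 sabins.
ΔA = A₂ − A₁ = 279.067 − 138.370 = 140.7 sabins.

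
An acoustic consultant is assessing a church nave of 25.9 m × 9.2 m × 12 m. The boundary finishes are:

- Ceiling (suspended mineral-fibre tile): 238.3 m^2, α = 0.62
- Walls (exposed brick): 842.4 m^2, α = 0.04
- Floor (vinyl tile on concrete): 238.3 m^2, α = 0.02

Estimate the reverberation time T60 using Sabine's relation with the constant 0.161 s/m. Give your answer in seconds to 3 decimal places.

2.472 s

Summing Sᵢαᵢ: 147.746 + 33.696 + 4.766 → A = 186.208 sabins.
Room volume: 2859.36 m³.
Sabine: RT60 = 0.161 × 2859.36 / 186.208 = 2.472 s.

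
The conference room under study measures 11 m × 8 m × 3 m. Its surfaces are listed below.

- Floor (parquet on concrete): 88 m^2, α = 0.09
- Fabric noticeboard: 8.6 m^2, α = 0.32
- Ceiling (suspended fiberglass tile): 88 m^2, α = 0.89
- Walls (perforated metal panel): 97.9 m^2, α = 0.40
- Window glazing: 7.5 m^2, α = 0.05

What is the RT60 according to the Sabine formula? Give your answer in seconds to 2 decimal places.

A = Σ Sᵢαᵢ = 88*0.09 + 8.6*0.32 + 88*0.89 + 97.9*0.40 + 7.5*0.05 = 128.527 sabins.
Room volume: 264 m³.
RT60 = 0.161 · V / A = 0.161 × 264 / 128.527 = 0.33 s.

0.33 sec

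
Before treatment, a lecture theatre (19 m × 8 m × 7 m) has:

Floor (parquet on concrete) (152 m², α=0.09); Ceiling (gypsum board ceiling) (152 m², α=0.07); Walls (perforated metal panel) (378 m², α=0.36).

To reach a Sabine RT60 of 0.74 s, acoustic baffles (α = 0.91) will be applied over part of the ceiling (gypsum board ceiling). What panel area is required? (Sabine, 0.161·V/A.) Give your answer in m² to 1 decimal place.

84.6

Equivalent absorption area: A₁ = 152×0.09 + 152×0.07 + 378×0.36 = 160.400 m².
Required A₂ = 0.161·1064/0.74 = 231.492 sabins.
ΔA needed = 231.492 − 160.400 = 71.092 sabins.
Net gain per m²: Δα = 0.91 − 0.07 = 0.84.
Area = ΔA/Δα = 71.092/0.84 = 84.6 m².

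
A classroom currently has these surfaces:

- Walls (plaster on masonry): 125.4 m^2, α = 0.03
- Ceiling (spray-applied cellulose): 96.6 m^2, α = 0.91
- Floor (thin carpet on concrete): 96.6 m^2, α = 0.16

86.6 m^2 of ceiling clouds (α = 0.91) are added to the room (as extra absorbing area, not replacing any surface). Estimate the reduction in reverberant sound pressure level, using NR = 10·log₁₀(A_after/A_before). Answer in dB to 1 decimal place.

Total absorption A_before = 125.4*0.03 + 96.6*0.91 + 96.6*0.16
  = 3.762 + 87.906 + 15.456 = 107.124 m^2 sabins.
Added absorption = 86.6 × 0.91 = 78.806 sabins.
New total A_after = 185.930 sabins.
Reduction = 10 log₁₀(A_after/A_before) = 10 log₁₀(1.7357) = 2.4 dB.

2.4 dB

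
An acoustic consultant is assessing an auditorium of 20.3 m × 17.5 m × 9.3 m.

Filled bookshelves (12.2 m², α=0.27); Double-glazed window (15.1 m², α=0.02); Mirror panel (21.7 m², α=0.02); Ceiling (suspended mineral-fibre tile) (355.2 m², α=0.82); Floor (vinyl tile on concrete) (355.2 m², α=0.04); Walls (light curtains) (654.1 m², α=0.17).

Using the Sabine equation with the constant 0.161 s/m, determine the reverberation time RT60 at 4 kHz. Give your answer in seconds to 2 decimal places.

1.26 s

Total absorption A = 12.2·0.27 + 15.1·0.02 + 21.7·0.02 + 355.2·0.82 + 355.2·0.04 + 654.1·0.17
  = 3.294 + 0.302 + 0.434 + 291.264 + 14.208 + 111.197 = 420.699 m² sabins.
V = 20.3·17.5·9.3 = 3303.825 m³.
T = 0.161 V/A = 0.161·3303.825/420.699 = 1.26 s.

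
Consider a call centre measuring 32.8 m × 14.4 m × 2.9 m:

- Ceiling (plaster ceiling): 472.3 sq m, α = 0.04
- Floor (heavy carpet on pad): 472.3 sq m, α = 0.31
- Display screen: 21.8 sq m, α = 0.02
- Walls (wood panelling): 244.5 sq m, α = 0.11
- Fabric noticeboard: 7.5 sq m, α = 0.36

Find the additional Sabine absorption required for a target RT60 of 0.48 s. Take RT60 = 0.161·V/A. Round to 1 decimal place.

264.1 sabins

Equivalent absorption area: A₁ = 472.3·0.04 + 472.3·0.31 + 21.8·0.02 + 244.5·0.11 + 7.5·0.36 = 195.336 sq m.
Target A₂ = 0.161·1369.728/0.48 = 459.430 sabins (V = 1369.728 m³).
Additional absorption ΔA = 459.430 − 195.336 = 264.1 sabins.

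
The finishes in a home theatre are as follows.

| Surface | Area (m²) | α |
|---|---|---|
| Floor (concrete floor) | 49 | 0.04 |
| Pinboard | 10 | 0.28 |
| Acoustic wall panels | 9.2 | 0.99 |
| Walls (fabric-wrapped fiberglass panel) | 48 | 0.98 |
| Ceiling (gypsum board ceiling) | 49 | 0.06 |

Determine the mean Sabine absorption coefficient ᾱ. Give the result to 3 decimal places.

S = Σ Sᵢ = 49 + 10 + 9.2 + 48 + 49 = 165.2 m².
A = 49×0.04 + 10×0.28 + 9.2×0.99 + 48×0.98 + 49×0.06 = 63.848 sabins.
ᾱ = A/S = 0.386.

0.386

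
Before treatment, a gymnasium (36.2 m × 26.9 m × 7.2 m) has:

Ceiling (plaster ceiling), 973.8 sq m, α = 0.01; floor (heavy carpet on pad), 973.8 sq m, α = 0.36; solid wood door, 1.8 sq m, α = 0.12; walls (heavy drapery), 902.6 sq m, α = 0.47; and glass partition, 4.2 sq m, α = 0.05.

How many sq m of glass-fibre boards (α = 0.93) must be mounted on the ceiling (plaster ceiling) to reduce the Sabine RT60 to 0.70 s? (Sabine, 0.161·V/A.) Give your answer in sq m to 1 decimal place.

899.6

A₁ = Σ Sᵢαᵢ = 973.8·0.01 + 973.8·0.36 + 1.8·0.12 + 902.6·0.47 + 4.2·0.05 = 784.954 sabins.
V = 7011.216 m³. Target absorption A₂ = 0.161 × 7011.216 / 0.70 = 1612.580 sabins.
Absorption to add: 1612.580 − 784.954 = 827.626 sabins.
Each sq m of panel replacing the ceiling (plaster ceiling) adds (0.93 − 0.01) = 0.92 sabins.
Area = ΔA/Δα = 827.626/0.92 = 899.6 sq m.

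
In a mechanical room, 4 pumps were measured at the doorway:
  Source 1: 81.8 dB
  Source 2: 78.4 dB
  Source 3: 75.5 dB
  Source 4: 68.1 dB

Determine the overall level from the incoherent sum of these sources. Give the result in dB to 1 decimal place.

Σ 10^(Lᵢ/10) = 2.625e+08.
L_total = 10·log₁₀(2.625e+08) = 84.2 dB.

84.2 dB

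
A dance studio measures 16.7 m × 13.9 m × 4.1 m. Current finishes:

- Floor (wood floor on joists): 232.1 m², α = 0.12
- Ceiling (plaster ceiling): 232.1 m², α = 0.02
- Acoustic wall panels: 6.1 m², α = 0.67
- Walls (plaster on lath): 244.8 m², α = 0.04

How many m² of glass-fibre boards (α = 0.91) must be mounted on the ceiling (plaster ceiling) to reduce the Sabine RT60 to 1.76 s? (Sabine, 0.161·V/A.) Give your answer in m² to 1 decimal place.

45.7

Summing Sᵢαᵢ: 27.852 + 4.642 + 4.087 + 9.792 → A₁ = 46.373 sabins.
V = 951.733 m³. Target absorption A₂ = 0.161 × 951.733 / 1.76 = 87.062 sabins.
Absorption to add: 87.062 − 46.373 = 40.689 sabins.
Each m² of panel replacing the ceiling (plaster ceiling) adds (0.91 − 0.02) = 0.89 sabins.
Panel area = 40.689 / 0.89 = 45.7 m².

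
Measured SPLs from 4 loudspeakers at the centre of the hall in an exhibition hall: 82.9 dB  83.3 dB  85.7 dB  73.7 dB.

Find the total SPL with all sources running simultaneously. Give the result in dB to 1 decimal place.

89.1 dB

Sum in the linear (power) domain: Σ 10^(Lᵢ/10) = 10^(82.9/10) + 10^(83.3/10) + 10^(85.7/10) + 10^(73.7/10) = 8.038e+08.
L_total = 10·log₁₀(8.038e+08) = 89.1 dB.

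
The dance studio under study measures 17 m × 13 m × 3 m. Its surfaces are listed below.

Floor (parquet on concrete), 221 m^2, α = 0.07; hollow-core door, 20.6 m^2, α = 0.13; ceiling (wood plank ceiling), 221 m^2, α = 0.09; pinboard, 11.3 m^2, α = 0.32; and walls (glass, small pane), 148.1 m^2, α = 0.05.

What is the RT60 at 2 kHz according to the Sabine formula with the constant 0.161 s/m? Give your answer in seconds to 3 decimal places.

2.176 seconds

Summing Sᵢαᵢ: 15.470 + 2.678 + 19.890 + 3.616 + 7.405 → A = 49.059 sabins.
Volume V = 17 × 13 × 3 = 663 m³.
RT60 = 0.161 · V / A = 0.161 × 663 / 49.059 = 2.176 s.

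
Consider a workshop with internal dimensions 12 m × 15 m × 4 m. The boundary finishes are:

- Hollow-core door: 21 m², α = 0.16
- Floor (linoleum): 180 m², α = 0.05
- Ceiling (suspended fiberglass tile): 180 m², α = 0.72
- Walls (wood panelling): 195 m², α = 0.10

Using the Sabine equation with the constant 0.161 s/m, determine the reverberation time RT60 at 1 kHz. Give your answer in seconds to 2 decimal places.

Equivalent absorption area: A = 21·0.16 + 180·0.05 + 180·0.72 + 195·0.10 = 161.460 m².
Volume V = 12 × 15 × 4 = 720 m³.
RT60 = 0.161 · V / A = 0.161 × 720 / 161.460 = 0.72 s.

0.72 s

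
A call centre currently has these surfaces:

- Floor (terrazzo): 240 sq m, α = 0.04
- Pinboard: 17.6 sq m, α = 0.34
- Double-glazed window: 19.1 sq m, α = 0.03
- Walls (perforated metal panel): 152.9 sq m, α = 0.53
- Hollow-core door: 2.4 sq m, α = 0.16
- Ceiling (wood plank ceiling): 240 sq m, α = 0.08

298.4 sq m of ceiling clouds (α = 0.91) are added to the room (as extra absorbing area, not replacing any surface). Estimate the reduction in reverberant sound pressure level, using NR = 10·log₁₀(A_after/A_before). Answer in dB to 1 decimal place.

5.2 dB

Total absorption A_before = 240*0.04 + 17.6*0.34 + 19.1*0.03 + 152.9*0.53 + 2.4*0.16 + 240*0.08
  = 9.600 + 5.984 + 0.573 + 81.037 + 0.384 + 19.200 = 116.778 sq m sabins.
Added absorption = 298.4 × 0.91 = 271.544 sabins.
New total A_after = 388.322 sabins.
NR = 10·log₁₀(388.322/116.778) = 5.2 dB.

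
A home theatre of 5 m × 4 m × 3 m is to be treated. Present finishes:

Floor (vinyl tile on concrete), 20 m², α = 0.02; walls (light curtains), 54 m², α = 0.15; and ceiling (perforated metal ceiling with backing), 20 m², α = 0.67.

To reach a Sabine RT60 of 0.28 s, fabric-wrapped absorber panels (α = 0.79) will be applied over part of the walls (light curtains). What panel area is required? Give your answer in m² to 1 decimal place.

19.7

Total absorption A₁ = 20*0.02 + 54*0.15 + 20*0.67
  = 0.400 + 8.100 + 13.400 = 21.900 m² sabins.
Required A₂ = 0.161·60/0.28 = 34.500 sabins.
ΔA needed = 34.500 − 21.900 = 12.600 sabins.
Net gain per m²: Δα = 0.79 − 0.15 = 0.64.
Area = ΔA/Δα = 12.600/0.64 = 19.7 m².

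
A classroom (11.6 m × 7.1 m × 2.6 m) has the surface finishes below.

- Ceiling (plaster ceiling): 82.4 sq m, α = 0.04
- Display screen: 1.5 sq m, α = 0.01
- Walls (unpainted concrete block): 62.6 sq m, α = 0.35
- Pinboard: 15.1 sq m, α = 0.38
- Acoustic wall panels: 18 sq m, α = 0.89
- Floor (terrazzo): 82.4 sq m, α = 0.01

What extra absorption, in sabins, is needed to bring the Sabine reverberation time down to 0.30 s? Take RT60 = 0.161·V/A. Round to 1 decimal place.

Total absorption A₁ = 82.4×0.04 + 1.5×0.01 + 62.6×0.35 + 15.1×0.38 + 18×0.89 + 82.4×0.01
  = 3.296 + 0.015 + 21.910 + 5.738 + 16.020 + 0.824 = 47.803 sq m sabins.
For T = 0.30 s, need A₂ = 0.161·V/T = 0.161·214.136/0.30 = 114.920 sabins.
Shortfall: 114.920 − 47.803 = 67.1 sabins.

67.1 sabins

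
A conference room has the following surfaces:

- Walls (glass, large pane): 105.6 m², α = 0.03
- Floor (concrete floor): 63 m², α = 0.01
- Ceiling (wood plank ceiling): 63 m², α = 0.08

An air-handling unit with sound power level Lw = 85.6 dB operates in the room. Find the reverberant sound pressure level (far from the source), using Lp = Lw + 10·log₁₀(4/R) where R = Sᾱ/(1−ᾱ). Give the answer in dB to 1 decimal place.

82.0 dB

A = 8.838 sabins; S = 231.6 m².
ᾱ = 8.838/231.6 = 0.0382; R = Sᾱ/(1−ᾱ) = 8.838/(1−0.0382) = 9.189 m².
Lp = Lw + 10 log₁₀(4/R) = 85.6 -3.61 = 82.0 dB.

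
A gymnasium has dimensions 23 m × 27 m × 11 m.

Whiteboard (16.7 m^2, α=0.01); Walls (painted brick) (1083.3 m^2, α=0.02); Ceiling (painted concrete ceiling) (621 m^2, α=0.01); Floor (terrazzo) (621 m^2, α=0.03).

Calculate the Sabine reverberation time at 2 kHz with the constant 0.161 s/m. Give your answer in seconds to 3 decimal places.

23.564 seconds

Equivalent absorption area: A = 16.7×0.01 + 1083.3×0.02 + 621×0.01 + 621×0.03 = 46.673 m^2.
V = 23·27·11 = 6831 m³.
RT60 = 0.161 · V / A = 0.161 × 6831 / 46.673 = 23.564 s.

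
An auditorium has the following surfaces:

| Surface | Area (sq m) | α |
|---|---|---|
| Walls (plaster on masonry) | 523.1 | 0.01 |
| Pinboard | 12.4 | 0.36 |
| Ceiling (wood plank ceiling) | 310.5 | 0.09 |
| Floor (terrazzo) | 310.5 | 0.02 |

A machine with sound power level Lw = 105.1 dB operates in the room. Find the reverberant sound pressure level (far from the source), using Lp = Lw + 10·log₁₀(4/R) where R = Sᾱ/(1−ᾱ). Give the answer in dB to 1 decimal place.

94.5 dB

A = 43.850 sabins; S = 1156.5 sq m.
ᾱ = 43.850/1156.5 = 0.0379; R = Sᾱ/(1−ᾱ) = 43.850/(1−0.0379) = 45.577 sq m.
Lp = Lw + 10 log₁₀(4/R) = 105.1 -10.57 = 94.5 dB.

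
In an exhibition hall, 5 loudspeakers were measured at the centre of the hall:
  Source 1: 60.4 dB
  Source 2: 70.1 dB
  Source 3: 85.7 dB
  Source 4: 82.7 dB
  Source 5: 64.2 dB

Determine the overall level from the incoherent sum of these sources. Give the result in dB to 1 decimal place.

Σ 10^(Lᵢ/10) = 5.717e+08.
Back to dB: 10·log₁₀ Σ = 87.6 dB.

87.6 dB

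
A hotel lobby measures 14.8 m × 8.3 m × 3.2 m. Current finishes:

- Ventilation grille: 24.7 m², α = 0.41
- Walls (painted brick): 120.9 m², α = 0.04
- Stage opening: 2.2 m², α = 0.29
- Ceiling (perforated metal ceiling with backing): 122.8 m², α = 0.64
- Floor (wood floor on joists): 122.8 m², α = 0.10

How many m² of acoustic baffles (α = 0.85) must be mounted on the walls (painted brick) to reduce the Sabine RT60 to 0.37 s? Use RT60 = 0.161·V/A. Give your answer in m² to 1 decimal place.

79.7

Summing Sᵢαᵢ: 10.127 + 4.836 + 0.638 + 78.592 + 12.280 → A₁ = 106.473 sabins.
Required A₂ = 0.161·393.088/0.37 = 171.046 sabins.
Absorption to add: 171.046 − 106.473 = 64.573 sabins.
Net gain per m²: Δα = 0.85 − 0.04 = 0.81.
Panel area = 64.573 / 0.81 = 79.7 m².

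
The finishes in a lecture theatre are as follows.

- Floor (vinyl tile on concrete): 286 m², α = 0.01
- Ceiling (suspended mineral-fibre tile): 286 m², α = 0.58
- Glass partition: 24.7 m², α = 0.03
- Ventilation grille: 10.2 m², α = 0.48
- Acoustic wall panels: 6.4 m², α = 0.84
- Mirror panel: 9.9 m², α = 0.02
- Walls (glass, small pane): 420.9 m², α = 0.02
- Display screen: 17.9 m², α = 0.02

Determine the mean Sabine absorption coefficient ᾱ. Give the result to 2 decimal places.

S = Σ Sᵢ = 286 + 286 + 24.7 + 10.2 + 6.4 + 9.9 + 420.9 + 17.9 = 1062.0 m².
A = 286·0.01 + 286·0.58 + 24.7·0.03 + 10.2·0.48 + 6.4·0.84 + 9.9·0.02 + 420.9·0.02 + 17.9·0.02 = 188.727 sabins.
ᾱ = 188.727 / 1062.0 = 0.18.

0.18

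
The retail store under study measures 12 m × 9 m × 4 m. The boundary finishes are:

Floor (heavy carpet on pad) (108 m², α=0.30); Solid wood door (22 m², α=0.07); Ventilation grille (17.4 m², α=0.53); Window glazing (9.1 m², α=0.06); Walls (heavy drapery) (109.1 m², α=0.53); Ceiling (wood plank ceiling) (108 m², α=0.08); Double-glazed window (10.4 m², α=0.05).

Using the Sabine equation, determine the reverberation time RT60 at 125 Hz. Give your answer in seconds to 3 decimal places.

Equivalent absorption area: A = 108×0.30 + 22×0.07 + 17.4×0.53 + 9.1×0.06 + 109.1×0.53 + 108×0.08 + 10.4×0.05 = 110.691 m².
Room volume: 432 m³.
Sabine: RT60 = 0.161 × 432 / 110.691 = 0.628 s.

0.628 s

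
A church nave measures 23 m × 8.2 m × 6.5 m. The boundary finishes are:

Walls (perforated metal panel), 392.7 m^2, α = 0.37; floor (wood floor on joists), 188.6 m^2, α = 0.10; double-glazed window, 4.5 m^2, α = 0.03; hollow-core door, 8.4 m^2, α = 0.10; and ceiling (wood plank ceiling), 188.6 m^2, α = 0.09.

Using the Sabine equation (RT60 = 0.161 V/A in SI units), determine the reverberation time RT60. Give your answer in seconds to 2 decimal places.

1.08 s

Summing Sᵢαᵢ: 145.299 + 18.860 + 0.135 + 0.840 + 16.974 → A = 182.108 sabins.
Room volume: 1225.9 m³.
Sabine: RT60 = 0.161 × 1225.9 / 182.108 = 1.08 s.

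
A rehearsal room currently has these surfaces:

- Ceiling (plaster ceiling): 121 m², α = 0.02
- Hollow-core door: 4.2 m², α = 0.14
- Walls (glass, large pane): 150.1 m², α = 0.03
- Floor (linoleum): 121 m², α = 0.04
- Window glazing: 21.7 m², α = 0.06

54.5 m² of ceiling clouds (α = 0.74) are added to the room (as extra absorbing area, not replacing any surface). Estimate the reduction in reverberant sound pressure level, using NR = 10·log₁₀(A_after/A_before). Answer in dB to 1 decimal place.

6.0 dB

Total absorption A_before = 121×0.02 + 4.2×0.14 + 150.1×0.03 + 121×0.04 + 21.7×0.06
  = 2.420 + 0.588 + 4.503 + 4.840 + 1.302 = 13.653 m² sabins.
Added absorption = 54.5 × 0.74 = 40.330 sabins.
A_after = 13.653 + 40.330 = 53.983 sabins.
NR = 10·log₁₀(53.983/13.653) = 6.0 dB.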